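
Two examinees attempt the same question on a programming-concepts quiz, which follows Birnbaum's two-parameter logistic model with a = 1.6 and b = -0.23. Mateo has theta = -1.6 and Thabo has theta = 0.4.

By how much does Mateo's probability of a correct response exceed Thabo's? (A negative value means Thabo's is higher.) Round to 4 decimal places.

-0.6322

P(theta) = 1 / (1 + exp(−a(theta − b)))
P(Mateo) = 0.1005  [exponent -2.1920]
P(Thabo) = 0.7326  [exponent 1.0080]
Difference = 0.1005 − 0.7326 = -0.6322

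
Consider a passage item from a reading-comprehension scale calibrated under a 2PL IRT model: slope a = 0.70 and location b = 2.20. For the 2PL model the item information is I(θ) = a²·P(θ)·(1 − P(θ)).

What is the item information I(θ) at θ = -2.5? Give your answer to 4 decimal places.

0.0170

P = 1/(1+e^{3.2900}) = 0.0359
P(1−P) = 0.0359 × 0.9641 = 0.0346
I = a² × P(1−P) = 0.70² × 0.0346 = 0.01697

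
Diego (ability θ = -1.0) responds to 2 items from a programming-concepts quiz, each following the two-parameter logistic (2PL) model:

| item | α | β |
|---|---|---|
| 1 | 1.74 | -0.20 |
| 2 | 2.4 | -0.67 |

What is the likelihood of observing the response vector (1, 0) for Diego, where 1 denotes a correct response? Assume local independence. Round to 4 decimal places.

0.1370

P(θ) = 1 / (1 + exp(−α(θ − β)))
P_1 = 1/(1+e^{1.3920}) = 0.1991
P_2 = 1/(1+e^{0.7920}) = 0.3117
L = P_1 × (1−P_2) = 0.1991 × 0.6883 = 0.13702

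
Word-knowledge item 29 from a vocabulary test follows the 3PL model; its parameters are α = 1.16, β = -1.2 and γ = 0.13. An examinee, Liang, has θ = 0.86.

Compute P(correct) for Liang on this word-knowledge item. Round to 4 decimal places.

0.9269

P(θ) = γ + (1 − γ) · 1 / (1 + exp(−α(θ − β)))
Exponent: 1.16 × (0.86 − (-1.2)) = 2.3896
1/(1 + e^{-2.3896}) = 0.9160
P = 0.13 + 0.87 × 0.9160 = 0.9269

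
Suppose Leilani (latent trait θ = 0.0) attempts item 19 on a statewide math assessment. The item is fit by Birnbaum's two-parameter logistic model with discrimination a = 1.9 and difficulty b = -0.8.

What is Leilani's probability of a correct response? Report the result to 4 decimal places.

0.8205

P(θ) = 1 / (1 + exp(−a(θ − b)))
Exponent: 1.9 × (0.0 − (-0.8)) = 1.5200
1/(1 + e^{-1.5200}) = 0.8205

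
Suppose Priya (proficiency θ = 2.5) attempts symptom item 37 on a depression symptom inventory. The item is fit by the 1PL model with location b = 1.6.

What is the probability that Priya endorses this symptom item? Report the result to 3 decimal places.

0.711

P(θ) = 1 / (1 + exp(−(θ − b)))
Exponent: (2.5 − 1.6) = 0.9000
1/(1 + e^{-0.9000}) = 0.7109
P = 0.7109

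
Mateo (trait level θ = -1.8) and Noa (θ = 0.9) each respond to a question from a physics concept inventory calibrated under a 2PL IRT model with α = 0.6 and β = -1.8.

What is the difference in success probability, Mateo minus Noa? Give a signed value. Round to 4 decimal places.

P(θ) = 1 / (1 + exp(−α(θ − β)))
P(Mateo) = 0.5000  [exponent 0.0000]
P(Noa) = 0.8348  [exponent 1.6200]
Difference = 0.5000 − 0.8348 = -0.3348

-0.3348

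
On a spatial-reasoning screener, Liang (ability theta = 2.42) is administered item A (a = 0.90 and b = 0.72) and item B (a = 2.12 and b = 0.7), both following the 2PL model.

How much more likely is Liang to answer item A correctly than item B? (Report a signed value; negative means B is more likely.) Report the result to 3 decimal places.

P(theta) = 1 / (1 + exp(−a(theta − b)))
P_A = 0.8220
P_B = 0.9746
P_A − P_B = -0.1526

-0.153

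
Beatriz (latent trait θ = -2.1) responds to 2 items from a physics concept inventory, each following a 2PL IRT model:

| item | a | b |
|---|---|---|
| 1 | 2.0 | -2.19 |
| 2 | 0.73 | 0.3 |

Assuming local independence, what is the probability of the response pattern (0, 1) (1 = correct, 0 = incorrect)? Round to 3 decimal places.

P(θ) = 1 / (1 + exp(−a(θ − b)))
P_1 = 1/(1+e^{-0.1800}) = 0.5449
P_2 = 1/(1+e^{1.7520}) = 0.1478
L = (1−P_1) × P_2 = 0.4551 × 0.1478 = 0.06726

0.067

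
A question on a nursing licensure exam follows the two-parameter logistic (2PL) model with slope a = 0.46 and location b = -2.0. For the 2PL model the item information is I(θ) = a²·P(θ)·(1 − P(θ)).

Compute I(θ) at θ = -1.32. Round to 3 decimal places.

P = 1/(1+e^{-0.3128}) = 0.5776
P(1−P) = 0.5776 × 0.4224 = 0.2440
I = a² × P(1−P) = 0.46² × 0.2440 = 0.05163

0.052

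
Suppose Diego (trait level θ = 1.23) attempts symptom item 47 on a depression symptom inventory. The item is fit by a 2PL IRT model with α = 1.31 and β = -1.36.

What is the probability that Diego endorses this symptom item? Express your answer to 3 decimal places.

P(θ) = 1 / (1 + exp(−α(θ − β)))
Exponent: 1.31 × (1.23 − (-1.36)) = 3.3929
1/(1 + e^{-3.3929}) = 0.9675

0.967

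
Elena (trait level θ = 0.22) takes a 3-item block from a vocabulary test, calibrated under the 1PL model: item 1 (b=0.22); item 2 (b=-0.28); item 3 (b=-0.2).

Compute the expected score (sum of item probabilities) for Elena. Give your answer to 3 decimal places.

P(θ) = 1 / (1 + exp(−(θ − b)))
P_1 = 1/(1+e^{0.0000}) = 0.5000
P_2 = 1/(1+e^{-0.5000}) = 0.6225
P_3 = 1/(1+e^{-0.4200}) = 0.6035
E[score] = 0.5000 + 0.6225 + 0.6035 = 1.7259

1.726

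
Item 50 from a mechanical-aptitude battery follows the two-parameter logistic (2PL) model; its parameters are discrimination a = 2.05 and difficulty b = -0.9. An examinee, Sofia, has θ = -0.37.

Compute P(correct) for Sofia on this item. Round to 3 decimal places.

0.748

P(θ) = 1 / (1 + exp(−a(θ − b)))
Exponent: 2.05 × (-0.37 − (-0.9)) = 1.0865
1/(1 + e^{-1.0865}) = 0.7477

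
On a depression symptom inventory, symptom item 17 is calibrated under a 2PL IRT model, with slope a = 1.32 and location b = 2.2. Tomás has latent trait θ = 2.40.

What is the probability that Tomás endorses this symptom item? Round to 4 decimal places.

P(θ) = 1 / (1 + exp(−a(θ − b)))
Exponent: 1.32 × (2.40 − 2.2) = 0.2640
1/(1 + e^{-0.2640}) = 0.5656

0.5656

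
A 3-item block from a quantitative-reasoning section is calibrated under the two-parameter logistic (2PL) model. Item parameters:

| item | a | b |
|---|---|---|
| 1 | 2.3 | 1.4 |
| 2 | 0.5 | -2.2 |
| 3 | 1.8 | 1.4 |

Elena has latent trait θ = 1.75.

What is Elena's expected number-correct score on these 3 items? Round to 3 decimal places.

2.222

P(θ) = 1 / (1 + exp(−a(θ − b)))
P_1 = 1/(1+e^{-0.8050}) = 0.6910
P_2 = 1/(1+e^{-1.9750}) = 0.8781
P_3 = 1/(1+e^{-0.6300}) = 0.6525
E[score] = 0.6910 + 0.8781 + 0.6525 = 2.2217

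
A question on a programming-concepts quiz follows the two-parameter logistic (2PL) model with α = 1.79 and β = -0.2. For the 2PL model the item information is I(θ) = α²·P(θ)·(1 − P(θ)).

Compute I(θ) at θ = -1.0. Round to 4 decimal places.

P = 1/(1+e^{1.4320}) = 0.1928
P(1−P) = 0.1928 × 0.8072 = 0.1556
I = α² × P(1−P) = 1.79² × 0.1556 = 0.49862

0.4986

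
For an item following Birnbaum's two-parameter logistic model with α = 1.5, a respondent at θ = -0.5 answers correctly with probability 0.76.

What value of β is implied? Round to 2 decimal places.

-1.27

P(θ) = 1 / (1 + exp(−α(θ − β)))
logit(0.76) = ln(0.76/0.24) = 1.1527
β = θ − logit/(α) = -0.5 − 1.1527/1.5000 = -1.2685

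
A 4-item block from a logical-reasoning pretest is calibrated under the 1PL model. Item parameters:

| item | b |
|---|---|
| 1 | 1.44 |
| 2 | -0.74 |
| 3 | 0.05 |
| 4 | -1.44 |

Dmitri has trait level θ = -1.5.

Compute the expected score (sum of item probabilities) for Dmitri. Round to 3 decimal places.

1.029

P(θ) = 1 / (1 + exp(−(θ − b)))
P_1 = 1/(1+e^{2.9400}) = 0.0502
P_2 = 1/(1+e^{0.7600}) = 0.3186
P_3 = 1/(1+e^{1.5500}) = 0.1751
P_4 = 1/(1+e^{0.0600}) = 0.4850
E[score] = 0.0502 + 0.3186 + 0.1751 + 0.4850 = 1.0289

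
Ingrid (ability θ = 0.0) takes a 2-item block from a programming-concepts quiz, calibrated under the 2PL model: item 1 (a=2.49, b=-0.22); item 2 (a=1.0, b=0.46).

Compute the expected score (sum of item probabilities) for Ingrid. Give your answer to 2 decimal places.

P(θ) = 1 / (1 + exp(−a(θ − b)))
P_1 = 1/(1+e^{-0.5478}) = 0.6336
P_2 = 1/(1+e^{0.4600}) = 0.3870
E[score] = 0.6336 + 0.3870 = 1.0206

1.02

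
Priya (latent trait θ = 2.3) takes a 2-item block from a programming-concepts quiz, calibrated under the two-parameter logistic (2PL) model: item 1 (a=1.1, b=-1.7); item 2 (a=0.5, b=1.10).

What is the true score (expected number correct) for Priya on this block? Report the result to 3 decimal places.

P(θ) = 1 / (1 + exp(−a(θ − b)))
P_1 = 1/(1+e^{-4.4000}) = 0.9879
P_2 = 1/(1+e^{-0.6000}) = 0.6457
E[score] = 0.9879 + 0.6457 = 1.6335

1.634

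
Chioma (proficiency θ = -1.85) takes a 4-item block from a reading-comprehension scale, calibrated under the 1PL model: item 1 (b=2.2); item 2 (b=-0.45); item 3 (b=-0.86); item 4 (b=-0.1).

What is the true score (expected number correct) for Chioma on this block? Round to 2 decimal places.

P(θ) = 1 / (1 + exp(−(θ − b)))
P_1 = 1/(1+e^{4.0500}) = 0.0171
P_2 = 1/(1+e^{1.4000}) = 0.1978
P_3 = 1/(1+e^{0.9900}) = 0.2709
P_4 = 1/(1+e^{1.7500}) = 0.1480
E[score] = 0.0171 + 0.1978 + 0.2709 + 0.1480 = 0.6339

0.63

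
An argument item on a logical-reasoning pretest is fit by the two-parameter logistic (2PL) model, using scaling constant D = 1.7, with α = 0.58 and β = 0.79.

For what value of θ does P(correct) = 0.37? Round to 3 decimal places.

P(θ) = 1 / (1 + exp(−D·α(θ − β)))
logit = ln(0.3700/0.6300) = -0.5322
θ = β + logit/(1.7·α) = 0.79 + (-0.5322)/0.9860 = 0.2502

0.250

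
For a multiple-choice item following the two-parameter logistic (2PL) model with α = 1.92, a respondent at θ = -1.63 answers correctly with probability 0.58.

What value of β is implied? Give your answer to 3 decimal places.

P(θ) = 1 / (1 + exp(−α(θ − β)))
logit(0.58) = ln(0.58/0.42) = 0.3228
β = θ − logit/(α) = -1.63 − 0.3228/1.9200 = -1.7981

-1.798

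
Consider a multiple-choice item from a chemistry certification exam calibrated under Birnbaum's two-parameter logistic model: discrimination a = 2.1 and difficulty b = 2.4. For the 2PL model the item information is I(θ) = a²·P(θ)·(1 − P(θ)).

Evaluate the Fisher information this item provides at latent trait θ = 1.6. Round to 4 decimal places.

P = 1/(1+e^{1.6800}) = 0.1571
P(1−P) = 0.1571 × 0.8429 = 0.1324
I = a² × P(1−P) = 2.1² × 0.1324 = 0.58396

0.5840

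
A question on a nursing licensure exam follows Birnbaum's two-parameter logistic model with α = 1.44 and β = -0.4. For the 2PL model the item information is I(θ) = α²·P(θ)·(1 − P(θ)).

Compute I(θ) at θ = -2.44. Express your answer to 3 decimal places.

0.099

P = 1/(1+e^{2.9376}) = 0.0503
P(1−P) = 0.0503 × 0.9497 = 0.0478
I = α² × P(1−P) = 1.44² × 0.0478 = 0.09910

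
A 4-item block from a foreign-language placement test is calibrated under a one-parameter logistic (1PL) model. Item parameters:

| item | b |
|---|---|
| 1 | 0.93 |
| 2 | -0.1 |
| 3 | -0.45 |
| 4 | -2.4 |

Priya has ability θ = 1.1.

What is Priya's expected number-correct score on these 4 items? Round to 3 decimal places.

3.107

P(θ) = 1 / (1 + exp(−(θ − b)))
P_1 = 1/(1+e^{-0.1700}) = 0.5424
P_2 = 1/(1+e^{-1.2000}) = 0.7685
P_3 = 1/(1+e^{-1.5500}) = 0.8249
P_4 = 1/(1+e^{-3.5000}) = 0.9707
E[score] = 0.5424 + 0.7685 + 0.8249 + 0.9707 = 3.1065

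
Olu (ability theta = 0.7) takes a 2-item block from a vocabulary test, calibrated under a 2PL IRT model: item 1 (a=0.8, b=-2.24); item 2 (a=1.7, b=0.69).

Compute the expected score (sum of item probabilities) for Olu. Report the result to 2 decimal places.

P(theta) = 1 / (1 + exp(−a(theta − b)))
P_1 = 1/(1+e^{-2.3520}) = 0.9131
P_2 = 1/(1+e^{-0.0170}) = 0.5042
E[score] = 0.9131 + 0.5042 = 1.4173

1.42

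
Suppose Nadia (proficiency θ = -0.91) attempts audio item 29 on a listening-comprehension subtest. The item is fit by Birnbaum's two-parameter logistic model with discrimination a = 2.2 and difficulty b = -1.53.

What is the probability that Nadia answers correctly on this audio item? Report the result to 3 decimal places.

P(θ) = 1 / (1 + exp(−a(θ − b)))
Exponent: 2.2 × (-0.91 − (-1.53)) = 1.3640
1/(1 + e^{-1.3640}) = 0.7964

0.796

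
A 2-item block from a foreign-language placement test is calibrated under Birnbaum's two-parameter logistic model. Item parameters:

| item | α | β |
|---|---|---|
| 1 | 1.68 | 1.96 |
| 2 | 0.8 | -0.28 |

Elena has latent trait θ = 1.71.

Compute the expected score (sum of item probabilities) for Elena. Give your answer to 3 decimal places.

1.227

P(θ) = 1 / (1 + exp(−α(θ − β)))
P_1 = 1/(1+e^{0.4200}) = 0.3965
P_2 = 1/(1+e^{-1.5920}) = 0.8309
E[score] = 0.3965 + 0.8309 = 1.2274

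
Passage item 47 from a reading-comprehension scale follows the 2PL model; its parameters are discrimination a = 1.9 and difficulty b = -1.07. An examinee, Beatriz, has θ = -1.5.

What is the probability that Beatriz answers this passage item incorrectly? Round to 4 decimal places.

0.6936

P(θ) = 1 / (1 + exp(−a(θ − b)))
Exponent: 1.9 × (-1.5 − (-1.07)) = -0.8170
1/(1 + e^{0.8170}) = 0.3064
P(incorrect) = 1 − 0.3064 = 0.6936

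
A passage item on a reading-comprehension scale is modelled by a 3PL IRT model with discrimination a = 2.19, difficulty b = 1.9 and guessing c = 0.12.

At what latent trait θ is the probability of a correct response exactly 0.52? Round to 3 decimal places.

1.817

P(θ) = c + (1 − c) · 1 / (1 + exp(−a(θ − b)))
Remove guessing floor: (0.52 − 0.12)/(1 − 0.12) = 0.4545
logit = ln(0.4545/0.5455) = -0.1823
θ = b + logit/(a) = 1.9 + (-0.1823)/2.1900 = 1.8167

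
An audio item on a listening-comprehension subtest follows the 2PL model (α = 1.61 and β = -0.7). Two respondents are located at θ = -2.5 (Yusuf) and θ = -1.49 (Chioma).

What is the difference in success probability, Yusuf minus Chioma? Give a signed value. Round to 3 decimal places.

P(θ) = 1 / (1 + exp(−α(θ − β)))
P(Yusuf) = 0.0523  [exponent -2.8980]
P(Chioma) = 0.2189  [exponent -1.2719]
Difference = 0.0523 − 0.2189 = -0.1667

-0.167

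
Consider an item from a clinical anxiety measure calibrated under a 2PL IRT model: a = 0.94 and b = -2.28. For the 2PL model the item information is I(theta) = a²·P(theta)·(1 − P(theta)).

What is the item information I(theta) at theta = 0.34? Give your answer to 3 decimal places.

0.064

P = 1/(1+e^{-2.4628}) = 0.9215
P(1−P) = 0.9215 × 0.0785 = 0.0723
I = a² × P(1−P) = 0.94² × 0.0723 = 0.06392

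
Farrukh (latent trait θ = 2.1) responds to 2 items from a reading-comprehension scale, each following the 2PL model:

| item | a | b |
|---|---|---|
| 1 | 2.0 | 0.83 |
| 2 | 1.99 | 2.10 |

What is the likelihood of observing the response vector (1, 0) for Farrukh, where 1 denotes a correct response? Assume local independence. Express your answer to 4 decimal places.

0.4634

P(θ) = 1 / (1 + exp(−a(θ − b)))
P_1 = 1/(1+e^{-2.5400}) = 0.9269
P_2 = 1/(1+e^{0.0000}) = 0.5000
L = P_1 × (1−P_2) = 0.9269 × 0.5000 = 0.46345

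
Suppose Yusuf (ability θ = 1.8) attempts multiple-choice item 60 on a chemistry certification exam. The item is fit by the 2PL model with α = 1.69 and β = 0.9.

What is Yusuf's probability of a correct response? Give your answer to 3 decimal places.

P(θ) = 1 / (1 + exp(−α(θ − β)))
Exponent: 1.69 × (1.8 − 0.9) = 1.5210
1/(1 + e^{-1.5210}) = 0.8207

0.821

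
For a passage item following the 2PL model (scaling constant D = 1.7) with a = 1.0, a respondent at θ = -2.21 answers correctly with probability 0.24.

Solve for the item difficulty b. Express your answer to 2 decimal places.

-1.53

P(θ) = 1 / (1 + exp(−D·a(θ − b)))
logit(0.24) = ln(0.24/0.76) = -1.1527
b = θ − logit/(1.7·a) = -2.21 − (-1.1527)/1.7000 = -1.5320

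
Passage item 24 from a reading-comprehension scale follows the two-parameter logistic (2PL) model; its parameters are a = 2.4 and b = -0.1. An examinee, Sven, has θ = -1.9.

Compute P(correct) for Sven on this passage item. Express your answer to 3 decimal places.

P(θ) = 1 / (1 + exp(−a(θ − b)))
Exponent: 2.4 × (-1.9 − (-0.1)) = -4.3200
1/(1 + e^{4.3200}) = 0.0131

0.013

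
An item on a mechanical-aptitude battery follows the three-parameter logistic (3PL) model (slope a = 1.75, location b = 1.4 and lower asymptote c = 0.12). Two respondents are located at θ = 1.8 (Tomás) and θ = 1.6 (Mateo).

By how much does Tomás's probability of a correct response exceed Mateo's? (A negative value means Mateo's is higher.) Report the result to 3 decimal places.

P(θ) = c + (1 − c) · 1 / (1 + exp(−a(θ − b)))
P(Tomás) = 0.7080  [exponent 0.7000]
P(Mateo) = 0.6362  [exponent 0.3500]
Difference = 0.7080 − 0.6362 = 0.0718

0.072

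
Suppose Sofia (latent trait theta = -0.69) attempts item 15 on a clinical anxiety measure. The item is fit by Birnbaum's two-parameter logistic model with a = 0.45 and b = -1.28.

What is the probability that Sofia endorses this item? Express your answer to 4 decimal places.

P(theta) = 1 / (1 + exp(−a(theta − b)))
Exponent: 0.45 × (-0.69 − (-1.28)) = 0.2655
1/(1 + e^{-0.2655}) = 0.5660

0.5660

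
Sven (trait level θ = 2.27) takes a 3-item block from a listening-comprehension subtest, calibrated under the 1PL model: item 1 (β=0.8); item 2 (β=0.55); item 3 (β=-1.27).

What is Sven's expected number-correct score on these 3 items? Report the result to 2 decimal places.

2.63

P(θ) = 1 / (1 + exp(−(θ − β)))
P_1 = 1/(1+e^{-1.4700}) = 0.8131
P_2 = 1/(1+e^{-1.7200}) = 0.8481
P_3 = 1/(1+e^{-3.5400}) = 0.9718
E[score] = 0.8131 + 0.8481 + 0.9718 = 2.6330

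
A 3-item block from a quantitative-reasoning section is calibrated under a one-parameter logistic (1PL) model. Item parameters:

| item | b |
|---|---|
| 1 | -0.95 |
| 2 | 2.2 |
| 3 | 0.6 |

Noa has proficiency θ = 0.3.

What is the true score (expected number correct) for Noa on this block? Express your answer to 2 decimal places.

P(θ) = 1 / (1 + exp(−(θ − b)))
P_1 = 1/(1+e^{-1.2500}) = 0.7773
P_2 = 1/(1+e^{1.9000}) = 0.1301
P_3 = 1/(1+e^{0.3000}) = 0.4256
E[score] = 0.7773 + 0.1301 + 0.4256 = 1.3330

1.33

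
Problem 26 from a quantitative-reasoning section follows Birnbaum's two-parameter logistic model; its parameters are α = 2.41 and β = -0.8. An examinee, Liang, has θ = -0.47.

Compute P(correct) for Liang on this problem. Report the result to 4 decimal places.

0.6890

P(θ) = 1 / (1 + exp(−α(θ − β)))
Exponent: 2.41 × (-0.47 − (-0.8)) = 0.7953
1/(1 + e^{-0.7953}) = 0.6890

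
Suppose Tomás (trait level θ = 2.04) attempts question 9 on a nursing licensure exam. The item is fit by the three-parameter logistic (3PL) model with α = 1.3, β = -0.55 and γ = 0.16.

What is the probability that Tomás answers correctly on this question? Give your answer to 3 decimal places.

0.972

P(θ) = γ + (1 − γ) · 1 / (1 + exp(−α(θ − β)))
Exponent: 1.3 × (2.04 − (-0.55)) = 3.3670
1/(1 + e^{-3.3670}) = 0.9667
P = 0.16 + 0.84 × 0.9667 = 0.9720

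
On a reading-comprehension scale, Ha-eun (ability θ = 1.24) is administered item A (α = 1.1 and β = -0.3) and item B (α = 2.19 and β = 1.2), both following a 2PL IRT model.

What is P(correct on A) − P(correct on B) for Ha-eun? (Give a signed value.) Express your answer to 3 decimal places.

P(θ) = 1 / (1 + exp(−α(θ − β)))
P_A = 0.8447
P_B = 0.5219
P_A − P_B = 0.3229

0.323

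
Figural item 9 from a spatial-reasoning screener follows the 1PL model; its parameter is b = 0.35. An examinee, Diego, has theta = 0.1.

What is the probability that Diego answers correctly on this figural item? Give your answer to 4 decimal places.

0.4378

P(theta) = 1 / (1 + exp(−(theta − b)))
Exponent: (0.1 − 0.35) = -0.2500
1/(1 + e^{0.2500}) = 0.4378
P = 0.4378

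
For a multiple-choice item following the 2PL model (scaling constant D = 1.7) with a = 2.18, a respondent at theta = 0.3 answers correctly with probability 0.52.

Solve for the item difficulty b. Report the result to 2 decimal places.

P(theta) = 1 / (1 + exp(−D·a(theta − b)))
logit(0.52) = ln(0.52/0.48) = 0.0800
b = theta − logit/(1.7·a) = 0.3 − 0.0800/3.7060 = 0.2784

0.28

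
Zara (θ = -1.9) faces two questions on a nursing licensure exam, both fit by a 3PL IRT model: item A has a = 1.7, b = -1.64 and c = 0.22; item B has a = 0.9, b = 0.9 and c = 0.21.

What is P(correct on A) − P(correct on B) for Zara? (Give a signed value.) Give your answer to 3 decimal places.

0.256

P(θ) = c + (1 − c) · 1 / (1 + exp(−a(θ − b)))
P_A = 0.5252
P_B = 0.2688
P_A − P_B = 0.2564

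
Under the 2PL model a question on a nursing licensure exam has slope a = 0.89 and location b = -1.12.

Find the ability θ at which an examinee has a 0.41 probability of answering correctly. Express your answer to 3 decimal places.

P(θ) = 1 / (1 + exp(−a(θ − b)))
logit = ln(0.4100/0.5900) = -0.3640
θ = b + logit/(a) = -1.12 + (-0.3640)/0.8900 = -1.5289

-1.529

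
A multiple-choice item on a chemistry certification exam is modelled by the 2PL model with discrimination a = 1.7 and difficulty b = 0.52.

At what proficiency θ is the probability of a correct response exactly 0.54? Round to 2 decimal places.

P(θ) = 1 / (1 + exp(−a(θ − b)))
logit = ln(0.5400/0.4600) = 0.1603
θ = b + logit/(a) = 0.52 + 0.1603/1.7000 = 0.6143

0.61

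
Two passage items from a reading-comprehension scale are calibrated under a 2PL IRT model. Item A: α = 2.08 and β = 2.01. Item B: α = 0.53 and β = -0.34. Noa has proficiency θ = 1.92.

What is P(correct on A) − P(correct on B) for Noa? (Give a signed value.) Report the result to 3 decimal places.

P(θ) = 1 / (1 + exp(−α(θ − β)))
P_A = 0.4533
P_B = 0.7681
P_A − P_B = -0.3148

-0.315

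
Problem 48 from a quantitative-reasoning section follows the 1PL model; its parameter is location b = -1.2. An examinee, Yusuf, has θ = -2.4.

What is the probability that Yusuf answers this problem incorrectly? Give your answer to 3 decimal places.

0.769

P(θ) = 1 / (1 + exp(−(θ − b)))
Exponent: (-2.4 − (-1.2)) = -1.2000
1/(1 + e^{1.2000}) = 0.2315
P = 0.2315
P(incorrect) = 1 − 0.2315 = 0.7685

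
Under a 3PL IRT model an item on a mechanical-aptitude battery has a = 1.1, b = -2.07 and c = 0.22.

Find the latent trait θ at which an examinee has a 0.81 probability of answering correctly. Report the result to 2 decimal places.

-1.04

P(θ) = c + (1 − c) · 1 / (1 + exp(−a(θ − b)))
Remove guessing floor: (0.81 − 0.22)/(1 − 0.22) = 0.7564
logit = ln(0.7564/0.2436) = 1.1331
θ = b + logit/(a) = -2.07 + 1.1331/1.1000 = -1.0399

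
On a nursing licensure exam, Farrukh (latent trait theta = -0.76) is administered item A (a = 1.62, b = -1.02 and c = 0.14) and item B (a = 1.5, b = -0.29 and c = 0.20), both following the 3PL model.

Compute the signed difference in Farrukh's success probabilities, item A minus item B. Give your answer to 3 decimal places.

0.195

P(theta) = c + (1 − c) · 1 / (1 + exp(−a(theta − b)))
P_A = 0.6592
P_B = 0.4646
P_A − P_B = 0.1947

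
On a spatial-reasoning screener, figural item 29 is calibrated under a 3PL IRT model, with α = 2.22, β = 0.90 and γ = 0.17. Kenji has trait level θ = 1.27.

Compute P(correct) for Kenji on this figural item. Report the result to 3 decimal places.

P(θ) = γ + (1 − γ) · 1 / (1 + exp(−α(θ − β)))
Exponent: 2.22 × (1.27 − 0.90) = 0.8214
1/(1 + e^{-0.8214}) = 0.6945
P = 0.17 + 0.83 × 0.6945 = 0.7465

0.746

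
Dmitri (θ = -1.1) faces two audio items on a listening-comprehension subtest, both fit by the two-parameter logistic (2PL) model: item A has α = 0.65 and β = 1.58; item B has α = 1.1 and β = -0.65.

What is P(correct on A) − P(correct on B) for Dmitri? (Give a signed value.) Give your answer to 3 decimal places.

-0.230

P(θ) = 1 / (1 + exp(−α(θ − β)))
P_A = 0.1491
P_B = 0.3787
P_A − P_B = -0.2297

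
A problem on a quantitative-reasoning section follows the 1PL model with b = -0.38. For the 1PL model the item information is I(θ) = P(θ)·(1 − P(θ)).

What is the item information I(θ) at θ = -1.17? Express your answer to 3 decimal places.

0.215

P = 1/(1+e^{0.7900}) = 0.3122
P(1−P) = 0.3122 × 0.6878 = 0.2147
I = P(1−P) = 0.21472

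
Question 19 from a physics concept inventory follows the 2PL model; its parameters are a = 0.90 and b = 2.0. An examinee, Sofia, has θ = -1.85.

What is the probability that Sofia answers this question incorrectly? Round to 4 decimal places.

0.9697

P(θ) = 1 / (1 + exp(−a(θ − b)))
Exponent: 0.90 × (-1.85 − 2.0) = -3.4650
1/(1 + e^{3.4650}) = 0.0303
P(incorrect) = 1 − 0.0303 = 0.9697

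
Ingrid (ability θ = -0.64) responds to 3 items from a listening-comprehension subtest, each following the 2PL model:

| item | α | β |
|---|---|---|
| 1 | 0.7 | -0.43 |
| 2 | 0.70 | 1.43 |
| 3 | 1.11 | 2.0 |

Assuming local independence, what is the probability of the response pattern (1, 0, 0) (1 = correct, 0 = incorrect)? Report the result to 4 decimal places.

P(θ) = 1 / (1 + exp(−α(θ − β)))
P_1 = 1/(1+e^{0.1470}) = 0.4633
P_2 = 1/(1+e^{1.4490}) = 0.1902
P_3 = 1/(1+e^{2.9304}) = 0.0507
L = P_1 × (1−P_2) × (1−P_3) = 0.4633 × 0.8098 × 0.9493 = 0.35620

0.3562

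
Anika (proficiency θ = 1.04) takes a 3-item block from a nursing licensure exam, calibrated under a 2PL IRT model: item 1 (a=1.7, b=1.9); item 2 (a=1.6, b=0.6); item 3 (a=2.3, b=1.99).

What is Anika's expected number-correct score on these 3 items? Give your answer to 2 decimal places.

P(θ) = 1 / (1 + exp(−a(θ − b)))
P_1 = 1/(1+e^{1.4620}) = 0.1882
P_2 = 1/(1+e^{-0.7040}) = 0.6691
P_3 = 1/(1+e^{2.1850}) = 0.1011
E[score] = 0.1882 + 0.6691 + 0.1011 = 0.9583

0.96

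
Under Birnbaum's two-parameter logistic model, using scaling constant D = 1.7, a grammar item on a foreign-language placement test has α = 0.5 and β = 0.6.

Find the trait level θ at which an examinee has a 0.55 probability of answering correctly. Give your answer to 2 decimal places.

0.84

P(θ) = 1 / (1 + exp(−D·α(θ − β)))
logit = ln(0.5500/0.4500) = 0.2007
θ = β + logit/(1.7·α) = 0.6 + 0.2007/0.8500 = 0.8361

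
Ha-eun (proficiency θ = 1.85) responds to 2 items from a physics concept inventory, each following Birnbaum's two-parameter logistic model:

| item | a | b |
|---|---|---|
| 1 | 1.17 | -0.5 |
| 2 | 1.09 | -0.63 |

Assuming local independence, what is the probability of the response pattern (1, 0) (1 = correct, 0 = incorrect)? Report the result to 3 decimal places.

0.059

P(θ) = 1 / (1 + exp(−a(θ − b)))
P_1 = 1/(1+e^{-2.7495}) = 0.9399
P_2 = 1/(1+e^{-2.7032}) = 0.9372
L = P_1 × (1−P_2) = 0.9399 × 0.0628 = 0.05901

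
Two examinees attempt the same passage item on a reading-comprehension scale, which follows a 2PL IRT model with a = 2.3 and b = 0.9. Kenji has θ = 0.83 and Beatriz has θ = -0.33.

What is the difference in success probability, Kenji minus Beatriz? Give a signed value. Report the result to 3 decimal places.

P(θ) = 1 / (1 + exp(−a(θ − b)))
P(Kenji) = 0.4598  [exponent -0.1610]
P(Beatriz) = 0.0558  [exponent -2.8290]
Difference = 0.4598 − 0.0558 = 0.4041

0.404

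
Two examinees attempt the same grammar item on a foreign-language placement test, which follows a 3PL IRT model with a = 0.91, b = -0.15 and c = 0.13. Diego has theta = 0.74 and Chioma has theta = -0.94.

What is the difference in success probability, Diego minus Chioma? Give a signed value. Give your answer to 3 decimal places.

0.317

P(theta) = c + (1 − c) · 1 / (1 + exp(−a(theta − b)))
P(Diego) = 0.7321  [exponent 0.8099]
P(Chioma) = 0.4150  [exponent -0.7189]
Difference = 0.7321 − 0.4150 = 0.3171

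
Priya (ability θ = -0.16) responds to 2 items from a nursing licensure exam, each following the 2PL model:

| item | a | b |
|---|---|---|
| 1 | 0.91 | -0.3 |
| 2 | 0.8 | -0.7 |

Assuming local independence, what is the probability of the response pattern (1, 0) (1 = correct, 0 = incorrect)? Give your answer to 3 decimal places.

0.209

P(θ) = 1 / (1 + exp(−a(θ − b)))
P_1 = 1/(1+e^{-0.1274}) = 0.5318
P_2 = 1/(1+e^{-0.4320}) = 0.6064
L = P_1 × (1−P_2) = 0.5318 × 0.3936 = 0.20935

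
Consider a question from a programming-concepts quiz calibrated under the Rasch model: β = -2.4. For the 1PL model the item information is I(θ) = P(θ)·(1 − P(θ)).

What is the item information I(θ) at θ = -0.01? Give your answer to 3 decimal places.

P = 1/(1+e^{-2.3900}) = 0.9161
P(1−P) = 0.9161 × 0.0839 = 0.0769
I = P(1−P) = 0.07689

0.077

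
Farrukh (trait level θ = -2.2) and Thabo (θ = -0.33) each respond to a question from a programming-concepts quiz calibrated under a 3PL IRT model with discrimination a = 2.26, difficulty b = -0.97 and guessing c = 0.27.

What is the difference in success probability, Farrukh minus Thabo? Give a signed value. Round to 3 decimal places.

P(θ) = c + (1 − c) · 1 / (1 + exp(−a(θ − b)))
P(Farrukh) = 0.3127  [exponent -2.7798]
P(Thabo) = 0.8609  [exponent 1.4464]
Difference = 0.3127 − 0.8609 = -0.5482

-0.548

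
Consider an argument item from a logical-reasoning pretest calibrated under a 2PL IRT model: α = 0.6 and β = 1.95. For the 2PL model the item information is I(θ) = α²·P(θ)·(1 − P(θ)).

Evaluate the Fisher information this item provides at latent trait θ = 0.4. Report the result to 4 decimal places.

P = 1/(1+e^{0.9300}) = 0.2829
P(1−P) = 0.2829 × 0.7171 = 0.2029
I = α² × P(1−P) = 0.6² × 0.2029 = 0.07304

0.0730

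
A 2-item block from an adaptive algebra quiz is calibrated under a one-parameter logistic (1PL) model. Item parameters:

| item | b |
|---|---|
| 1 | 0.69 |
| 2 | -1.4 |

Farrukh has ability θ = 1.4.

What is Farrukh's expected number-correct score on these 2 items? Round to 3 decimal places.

1.613

P(θ) = 1 / (1 + exp(−(θ − b)))
P_1 = 1/(1+e^{-0.7100}) = 0.6704
P_2 = 1/(1+e^{-2.8000}) = 0.9427
E[score] = 0.6704 + 0.9427 = 1.6131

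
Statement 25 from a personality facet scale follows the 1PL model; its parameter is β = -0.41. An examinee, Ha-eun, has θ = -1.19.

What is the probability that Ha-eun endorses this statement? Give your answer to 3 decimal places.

0.314

P(θ) = 1 / (1 + exp(−(θ − β)))
Exponent: (-1.19 − (-0.41)) = -0.7800
1/(1 + e^{0.7800}) = 0.3143
P = 0.3143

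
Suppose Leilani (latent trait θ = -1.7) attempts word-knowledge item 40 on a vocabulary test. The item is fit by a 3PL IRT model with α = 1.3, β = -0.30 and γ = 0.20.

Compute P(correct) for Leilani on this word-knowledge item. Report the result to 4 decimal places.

0.3115

P(θ) = γ + (1 − γ) · 1 / (1 + exp(−α(θ − β)))
Exponent: 1.3 × (-1.7 − (-0.30)) = -1.8200
1/(1 + e^{1.8200}) = 0.1394
P = 0.20 + 0.80 × 0.1394 = 0.3115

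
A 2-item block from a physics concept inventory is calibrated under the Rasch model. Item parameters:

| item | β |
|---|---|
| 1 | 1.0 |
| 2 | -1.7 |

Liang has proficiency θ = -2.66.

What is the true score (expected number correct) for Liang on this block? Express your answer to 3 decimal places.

P(θ) = 1 / (1 + exp(−(θ − β)))
P_1 = 1/(1+e^{3.6600}) = 0.0251
P_2 = 1/(1+e^{0.9600}) = 0.2769
E[score] = 0.0251 + 0.2769 = 0.3020

0.302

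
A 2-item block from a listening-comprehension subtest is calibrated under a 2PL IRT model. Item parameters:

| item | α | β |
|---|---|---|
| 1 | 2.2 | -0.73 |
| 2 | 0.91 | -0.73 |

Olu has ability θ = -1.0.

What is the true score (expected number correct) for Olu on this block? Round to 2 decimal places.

0.79

P(θ) = 1 / (1 + exp(−α(θ − β)))
P_1 = 1/(1+e^{0.5940}) = 0.3557
P_2 = 1/(1+e^{0.2457}) = 0.4389
E[score] = 0.3557 + 0.4389 = 0.7946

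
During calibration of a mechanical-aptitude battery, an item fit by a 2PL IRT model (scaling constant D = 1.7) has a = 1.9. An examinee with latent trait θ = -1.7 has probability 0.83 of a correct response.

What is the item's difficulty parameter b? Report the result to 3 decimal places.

P(θ) = 1 / (1 + exp(−D·a(θ − b)))
logit(0.83) = ln(0.83/0.17) = 1.5856
b = θ − logit/(1.7·a) = -1.7 − 1.5856/3.2300 = -2.1909

-2.191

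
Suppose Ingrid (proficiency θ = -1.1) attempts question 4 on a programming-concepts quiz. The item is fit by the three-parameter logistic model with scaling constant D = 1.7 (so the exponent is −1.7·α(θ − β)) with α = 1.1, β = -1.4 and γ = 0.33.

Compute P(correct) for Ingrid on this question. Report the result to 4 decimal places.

0.7566

P(θ) = γ + (1 − γ) · 1 / (1 + exp(−D·α(θ − β)))
Exponent: 1.7 × 1.1 × (-1.1 − (-1.4)) = 0.5610
1/(1 + e^{-0.5610}) = 0.6367
P = 0.33 + 0.67 × 0.6367 = 0.7566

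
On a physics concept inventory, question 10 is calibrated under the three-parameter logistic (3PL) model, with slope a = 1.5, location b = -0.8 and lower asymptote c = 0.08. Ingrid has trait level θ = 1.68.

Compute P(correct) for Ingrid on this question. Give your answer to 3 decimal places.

0.978

P(θ) = c + (1 − c) · 1 / (1 + exp(−a(θ − b)))
Exponent: 1.5 × (1.68 − (-0.8)) = 3.7200
1/(1 + e^{-3.7200}) = 0.9763
P = 0.08 + 0.92 × 0.9763 = 0.9782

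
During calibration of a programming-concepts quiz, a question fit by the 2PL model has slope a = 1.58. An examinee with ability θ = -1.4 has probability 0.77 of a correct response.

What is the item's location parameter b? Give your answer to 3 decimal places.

P(θ) = 1 / (1 + exp(−a(θ − b)))
logit(0.77) = ln(0.77/0.23) = 1.2083
b = θ − logit/(a) = -1.4 − 1.2083/1.5800 = -2.1648

-2.165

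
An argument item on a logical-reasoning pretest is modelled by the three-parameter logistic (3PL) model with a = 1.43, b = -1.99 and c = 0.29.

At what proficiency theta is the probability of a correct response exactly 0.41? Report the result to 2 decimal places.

-3.10

P(theta) = c + (1 − c) · 1 / (1 + exp(−a(theta − b)))
Remove guessing floor: (0.41 − 0.29)/(1 − 0.29) = 0.1690
logit = ln(0.1690/0.8310) = -1.5926
theta = b + logit/(a) = -1.99 + (-1.5926)/1.4300 = -3.1037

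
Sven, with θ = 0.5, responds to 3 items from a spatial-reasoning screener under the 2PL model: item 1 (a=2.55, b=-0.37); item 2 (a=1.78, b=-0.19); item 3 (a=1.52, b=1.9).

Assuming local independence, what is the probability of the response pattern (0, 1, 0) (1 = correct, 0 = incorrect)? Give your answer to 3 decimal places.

P(θ) = 1 / (1 + exp(−a(θ − b)))
P_1 = 1/(1+e^{-2.2185}) = 0.9019
P_2 = 1/(1+e^{-1.2282}) = 0.7735
P_3 = 1/(1+e^{2.1280}) = 0.1064
L = (1−P_1) × P_2 × (1−P_3) = 0.0981 × 0.7735 × 0.8936 = 0.06781

0.068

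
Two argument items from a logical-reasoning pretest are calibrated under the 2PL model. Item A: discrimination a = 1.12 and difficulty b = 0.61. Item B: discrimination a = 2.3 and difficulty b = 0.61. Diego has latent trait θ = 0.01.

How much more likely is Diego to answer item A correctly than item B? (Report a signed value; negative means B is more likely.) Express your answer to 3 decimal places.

0.137

P(θ) = 1 / (1 + exp(−a(θ − b)))
P_A = 0.3380
P_B = 0.2010
P_A − P_B = 0.1370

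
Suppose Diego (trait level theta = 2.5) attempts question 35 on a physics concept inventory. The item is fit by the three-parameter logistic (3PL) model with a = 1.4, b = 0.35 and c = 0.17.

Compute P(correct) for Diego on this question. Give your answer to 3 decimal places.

0.961

P(theta) = c + (1 − c) · 1 / (1 + exp(−a(theta − b)))
Exponent: 1.4 × (2.5 − 0.35) = 3.0100
1/(1 + e^{-3.0100}) = 0.9530
P = 0.17 + 0.83 × 0.9530 = 0.9610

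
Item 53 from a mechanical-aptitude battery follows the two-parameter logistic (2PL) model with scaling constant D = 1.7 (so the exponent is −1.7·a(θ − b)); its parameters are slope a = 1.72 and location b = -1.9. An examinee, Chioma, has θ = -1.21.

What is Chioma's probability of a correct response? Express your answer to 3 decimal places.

P(θ) = 1 / (1 + exp(−D·a(θ − b)))
Exponent: 1.7 × 1.72 × (-1.21 − (-1.9)) = 2.0176
1/(1 + e^{-2.0176}) = 0.8826
P = 0.8826

0.883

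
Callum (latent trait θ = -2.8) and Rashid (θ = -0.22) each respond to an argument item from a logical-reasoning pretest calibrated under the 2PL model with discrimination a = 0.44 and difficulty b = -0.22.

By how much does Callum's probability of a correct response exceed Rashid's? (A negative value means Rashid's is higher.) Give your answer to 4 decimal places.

P(θ) = 1 / (1 + exp(−a(θ − b)))
P(Callum) = 0.2432  [exponent -1.1352]
P(Rashid) = 0.5000  [exponent 0.0000]
Difference = 0.2432 − 0.5000 = -0.2568

-0.2568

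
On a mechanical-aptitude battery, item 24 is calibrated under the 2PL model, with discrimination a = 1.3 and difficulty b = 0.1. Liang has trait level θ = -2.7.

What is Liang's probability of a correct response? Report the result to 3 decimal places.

P(θ) = 1 / (1 + exp(−a(θ − b)))
Exponent: 1.3 × (-2.7 − 0.1) = -3.6400
1/(1 + e^{3.6400}) = 0.0256

0.026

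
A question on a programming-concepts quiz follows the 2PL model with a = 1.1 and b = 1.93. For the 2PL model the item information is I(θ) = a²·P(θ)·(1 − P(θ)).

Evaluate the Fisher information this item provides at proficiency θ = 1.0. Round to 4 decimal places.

P = 1/(1+e^{1.0230}) = 0.2644
P(1−P) = 0.2644 × 0.7356 = 0.1945
I = a² × P(1−P) = 1.1² × 0.1945 = 0.23536

0.2354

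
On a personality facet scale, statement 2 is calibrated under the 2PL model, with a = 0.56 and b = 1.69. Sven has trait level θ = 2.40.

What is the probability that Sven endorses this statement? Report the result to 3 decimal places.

0.598

P(θ) = 1 / (1 + exp(−a(θ − b)))
Exponent: 0.56 × (2.40 − 1.69) = 0.3976
1/(1 + e^{-0.3976}) = 0.5981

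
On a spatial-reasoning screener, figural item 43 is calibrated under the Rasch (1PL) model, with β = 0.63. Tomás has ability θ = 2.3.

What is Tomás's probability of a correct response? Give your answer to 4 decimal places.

0.8416

P(θ) = 1 / (1 + exp(−(θ − β)))
Exponent: (2.3 − 0.63) = 1.6700
1/(1 + e^{-1.6700}) = 0.8416
P = 0.8416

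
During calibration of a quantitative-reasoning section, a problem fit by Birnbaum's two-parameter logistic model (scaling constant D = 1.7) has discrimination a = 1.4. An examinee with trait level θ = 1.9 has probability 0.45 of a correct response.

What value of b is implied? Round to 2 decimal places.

P(θ) = 1 / (1 + exp(−D·a(θ − b)))
logit(0.45) = ln(0.45/0.55) = -0.2007
b = θ − logit/(1.7·a) = 1.9 − (-0.2007)/2.3800 = 1.9843

1.98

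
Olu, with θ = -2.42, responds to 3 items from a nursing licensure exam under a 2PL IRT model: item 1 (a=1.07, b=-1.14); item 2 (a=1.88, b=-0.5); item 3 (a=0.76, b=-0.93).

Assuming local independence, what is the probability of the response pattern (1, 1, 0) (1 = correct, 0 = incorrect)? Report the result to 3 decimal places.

P(θ) = 1 / (1 + exp(−a(θ − b)))
P_1 = 1/(1+e^{1.3696}) = 0.2027
P_2 = 1/(1+e^{3.6096}) = 0.0263
P_3 = 1/(1+e^{1.1324}) = 0.2437
L = P_1 × P_2 × (1−P_3) = 0.2027 × 0.0263 × 0.7563 = 0.00404

0.004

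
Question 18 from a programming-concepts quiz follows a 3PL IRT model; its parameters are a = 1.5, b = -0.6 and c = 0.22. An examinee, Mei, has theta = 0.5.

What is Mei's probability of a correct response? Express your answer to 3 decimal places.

0.874

P(theta) = c + (1 − c) · 1 / (1 + exp(−a(theta − b)))
Exponent: 1.5 × (0.5 − (-0.6)) = 1.6500
1/(1 + e^{-1.6500}) = 0.8389
P = 0.22 + 0.78 × 0.8389 = 0.8743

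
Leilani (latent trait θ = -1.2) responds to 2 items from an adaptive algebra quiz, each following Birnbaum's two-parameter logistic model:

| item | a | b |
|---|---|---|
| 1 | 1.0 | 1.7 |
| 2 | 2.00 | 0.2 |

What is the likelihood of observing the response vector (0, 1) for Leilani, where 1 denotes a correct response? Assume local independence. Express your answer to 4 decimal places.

P(θ) = 1 / (1 + exp(−a(θ − b)))
P_1 = 1/(1+e^{2.9000}) = 0.0522
P_2 = 1/(1+e^{2.8000}) = 0.0573
L = (1−P_1) × P_2 = 0.9478 × 0.0573 = 0.05433

0.0543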